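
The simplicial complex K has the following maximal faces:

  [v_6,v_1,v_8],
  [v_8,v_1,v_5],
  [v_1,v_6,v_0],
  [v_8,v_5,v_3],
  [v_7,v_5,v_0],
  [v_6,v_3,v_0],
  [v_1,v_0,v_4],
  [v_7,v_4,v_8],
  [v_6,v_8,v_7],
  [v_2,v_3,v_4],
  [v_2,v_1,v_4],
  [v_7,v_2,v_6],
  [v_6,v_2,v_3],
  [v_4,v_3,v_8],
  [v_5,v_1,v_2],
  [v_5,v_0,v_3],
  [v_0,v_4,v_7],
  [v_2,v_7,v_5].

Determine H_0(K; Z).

K has 9 vertices, 27 edges, 18 triangles.
rank ∂_0 = 0, rank ∂_1 = 8 ⇒ b_0 = 9 − 0 − 8 = 1; all invariant factors of ∂_1 are 1 so no torsion. So H_0 ≅ Z.

H_0 ≅ Z.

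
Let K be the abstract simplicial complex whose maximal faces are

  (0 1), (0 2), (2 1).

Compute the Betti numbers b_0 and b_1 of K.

K has 3 vertices, 3 edges.
rank ∂_0 = 0, rank ∂_1 = 2 ⇒ b_0 = 3 − 0 − 2 = 1; all invariant factors of ∂_1 are 1 so no torsion. So H_0 ≅ Z.
rank ∂_1 = 2, rank ∂_2 = 0 ⇒ b_1 = 3 − 2 − 0 = 1. So H_1 ≅ Z.

b_0 = 1, b_1 = 1.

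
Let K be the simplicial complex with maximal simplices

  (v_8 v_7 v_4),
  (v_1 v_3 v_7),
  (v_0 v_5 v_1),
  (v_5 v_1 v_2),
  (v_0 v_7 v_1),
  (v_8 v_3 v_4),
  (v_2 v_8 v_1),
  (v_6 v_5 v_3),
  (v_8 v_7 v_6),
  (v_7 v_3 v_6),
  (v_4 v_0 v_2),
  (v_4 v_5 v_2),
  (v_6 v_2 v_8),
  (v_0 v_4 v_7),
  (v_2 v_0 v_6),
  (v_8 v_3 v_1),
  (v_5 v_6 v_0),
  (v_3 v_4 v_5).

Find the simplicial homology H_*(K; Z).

We work with the vertex ordering v_0 < v_1 < v_2 < v_3 < v_4 < v_5 < v_6 < v_7 < v_8. The simplices of K, each written with vertices in increasing order, are:

  0-simplices (9): [v_0], [v_1], [v_2], [v_3], [v_4], [v_5], [v_6], [v_7], [v_8]
  1-simplices (27): (27 of them)
  2-simplices (18): (18 of them)

so the chain groups are C_0 ≅ Z^9, C_1 ≅ Z^27, C_2 ≅ Z^18.

∂_1: C_1 → C_0 maps an edge to its endpoints' difference, ∂[p,q] = q − p. For instance
  ∂[v_0,v_4] = [v_4] − [v_0].
The 9×27 boundary matrix has rank 8 and Smith normal form diag(1,1,1,1,1,1,1,1).

The boundary map ∂_2: C_2 → C_1 maps a triangle to the signed sum of its edges. For instance
  ∂[v_3,v_4,v_5] = [v_4,v_5] − [v_3,v_5] + [v_3,v_4],
  ∂[v_3,v_4,v_8] = [v_4,v_8] − [v_3,v_8] + [v_3,v_4].
This gives a 27×18 integer matrix of rank 18; reducing to Smith normal form yields diagonal entries (1,1,1,1,1,1,1,1,1,1,1,1,1,1,1,1,1,2).

Reading off H_k = ker ∂_k / im ∂_{k+1}:

  H_0: rank C_0 − rank ∂_1 = 9 − 8 = 1, and the invariant factors of ∂_1 are all 1, so H_0 = Z.
  H_1: rank ker ∂_1 − rank ∂_2 = (27 − 8) − 18 = 1, and ∂_2 has invariant factor 2 > 1, so H_1 = Z ⊕ Z/2.
  H_2: rank ker ∂_2 − rank ∂_3 = (18 − 18) − 0 = 0, and there is no ∂_3, so H_2 = 0.

H_0 = Z,  H_1 = Z ⊕ Z/2,  H_2 = 0.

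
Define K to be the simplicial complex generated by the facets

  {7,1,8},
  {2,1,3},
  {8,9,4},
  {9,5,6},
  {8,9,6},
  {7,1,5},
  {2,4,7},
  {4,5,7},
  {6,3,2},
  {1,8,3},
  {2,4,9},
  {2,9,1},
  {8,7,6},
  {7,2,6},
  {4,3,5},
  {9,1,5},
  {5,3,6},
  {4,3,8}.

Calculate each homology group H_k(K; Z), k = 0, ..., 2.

Take the total order 1 < 2 < 3 < 4 < 5 < 6 < 7 < 8 < 9 on the vertex set. Then K (dimension 2) consists of the simplices:

  0-simplices (9): [1], [2], [3], [4], [5], [6], [7], [8], [9]
  1-simplices (27): (27 of them)
  2-simplices (18): [1,2,3], [1,2,9], [1,3,8], [1,5,7], [1,5,9], [1,7,8], [2,3,6], [2,4,7], [2,4,9], [2,6,7], [3,4,5], [3,4,8], [3,5,6], [4,5,7], [4,8,9], [5,6,9], [6,7,8], [6,8,9]

Hence C_0 ≅ Z^9, C_1 ≅ Z^27, C_2 ≅ Z^18.

The boundary map ∂_1: C_1 → C_0 maps an edge to its endpoints' difference, ∂[p,q] = q − p.
This gives a 9×27 integer matrix of rank 8; reducing to Smith normal form yields diagonal entries (1,1,1,1,1,1,1,1).

The boundary map ∂_2: C_2 → C_1 sends each 2-simplex [p,q,r] to [q,r] − [p,r] + [p,q]. For instance
  ∂[1,5,9] = [5,9] − [1,9] + [1,5],
  ∂[4,8,9] = [8,9] − [4,9] + [4,8].
As a 27×18 matrix over Z this has rank 17, with invariant factors (1,1,1,1,1,1,1,1,1,1,1,1,1,1,1,1,1).

Reading off H_k = ker ∂_k / im ∂_{k+1}:

  H_0: rank C_0 − rank ∂_1 = 9 − 8 = 1, and the invariant factors of ∂_1 are all 1, so H_0 ≅ Z.
  H_1: rank ker ∂_1 − rank ∂_2 = (27 − 8) − 17 = 2, and the invariant factors of ∂_2 are all 1, so H_1 ≅ Z^2.
  H_2: rank ker ∂_2 − rank ∂_3 = (18 − 17) − 0 = 1, and there is no ∂_3, so H_2 ≅ Z.

H_0 = Z,  H_1 = Z^2,  H_2 = Z.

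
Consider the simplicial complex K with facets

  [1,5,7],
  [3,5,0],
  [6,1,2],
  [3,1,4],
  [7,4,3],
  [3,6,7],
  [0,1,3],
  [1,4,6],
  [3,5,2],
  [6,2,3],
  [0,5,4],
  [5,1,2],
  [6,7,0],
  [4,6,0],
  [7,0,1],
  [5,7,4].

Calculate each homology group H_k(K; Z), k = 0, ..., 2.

H_0 ≅ Z,  H_1 ≅ Z^2,  H_2 ≅ Z.

K has 8 vertices, 24 edges, 16 triangles.
rank ∂_0 = 0, rank ∂_1 = 7 ⇒ b_0 = 8 − 0 − 7 = 1; all invariant factors of ∂_1 are 1 so no torsion. So H_0 = Z.
rank ∂_1 = 7, rank ∂_2 = 15 ⇒ b_1 = 24 − 7 − 15 = 2; all invariant factors of ∂_2 are 1 so no torsion. So H_1 = Z^2.
rank ∂_2 = 15, rank ∂_3 = 0 ⇒ b_2 = 16 − 15 − 0 = 1. So H_2 = Z.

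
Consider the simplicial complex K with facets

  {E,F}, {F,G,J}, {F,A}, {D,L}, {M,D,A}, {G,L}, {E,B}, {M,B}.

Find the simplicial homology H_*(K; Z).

Fix the vertex order A < B < D < E < F < G < J < L < M and write every simplex with vertices in increasing order. Then dim K = 2 and the simplices of K are:

  0-simplices (9): A, B, D, E, F, G, J, L, M
  1-simplices (12): AD, AF, AM, BE, BM, DL, DM, EF, FG, FJ, GJ, GL
  2-simplices (2): ADM, FGJ

Hence C_0 ≅ Z^9, C_1 ≅ Z^12, C_2 ≅ Z^2.

The boundary map ∂_1: C_1 → C_0 sends each edge [p,q] (with p < q) to q − p. For instance
  ∂GL = L − G.
The resulting 9×12 matrix has rank 8, and its Smith normal form has invariant factors (1,1,1,1,1,1,1,1).

The boundary map ∂_2: C_2 → C_1 acts by ∂[p,q,r] = [q,r] − [p,r] + [p,q]. For instance
  ∂ADM = DM − AM + AD,
  ∂FGJ = GJ − FJ + FG.
The resulting 12×2 matrix has rank 2, and its Smith normal form has invariant factors (1,1).

Computing H_k = (kernel of ∂_k) / (image of ∂_{k+1}):

  H_0: rank C_0 − rank ∂_1 = 9 − 8 = 1, and the invariant factors of ∂_1 are all 1, so H_0 = Z.
  H_1: rank ker ∂_1 − rank ∂_2 = (12 − 8) − 2 = 2, and the invariant factors of ∂_2 are all 1, so H_1 = Z^2.
  H_2: rank ker ∂_2 − rank ∂_3 = (2 − 2) − 0 = 0, and there is no ∂_3, so H_2 = 0.

As a check, the Euler characteristic is 9 − 12 + 2 = -1, which agrees with 1 − 2 + 0 = -1.

H_0 ≅ Z,  H_1 ≅ Z^2,  H_2 = 0.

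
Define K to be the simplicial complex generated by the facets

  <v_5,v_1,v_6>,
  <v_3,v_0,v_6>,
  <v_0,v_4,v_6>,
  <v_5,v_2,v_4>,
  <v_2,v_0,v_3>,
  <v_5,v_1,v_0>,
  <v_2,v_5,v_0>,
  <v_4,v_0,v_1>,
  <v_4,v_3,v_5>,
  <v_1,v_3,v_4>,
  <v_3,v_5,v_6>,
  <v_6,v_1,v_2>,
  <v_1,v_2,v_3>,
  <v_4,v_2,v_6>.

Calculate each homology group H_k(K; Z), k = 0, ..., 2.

Take the total order v_0 < v_1 < v_2 < v_3 < v_4 < v_5 < v_6 on the vertex set. Then K (dimension 2) consists of the simplices:

  0-simplices (7): [v_0], [v_1], [v_2], [v_3], [v_4], [v_5], [v_6]
  1-simplices (21): (21 of them)
  2-simplices (14): (14 of them)

so the chain groups are C_0 ≅ Z^7, C_1 ≅ Z^21, C_2 ≅ Z^14.

The boundary map ∂_1: C_1 → C_0 sends each edge [p,q] (with p < q) to q − p. For instance
  ∂[v_3,v_5] = [v_5] − [v_3].
This gives a 7×21 integer matrix of rank 6; reducing to Smith normal form yields diagonal entries (1,1,1,1,1,1).

The boundary map ∂_2: C_2 → C_1 sends each 2-simplex [p,q,r] to [q,r] − [p,r] + [p,q]. For instance
  ∂[v_1,v_3,v_4] = [v_3,v_4] − [v_1,v_4] + [v_1,v_3],
  ∂[v_0,v_2,v_5] = [v_2,v_5] − [v_0,v_5] + [v_0,v_2].
The resulting 21×14 matrix has rank 13, and its Smith normal form has invariant factors (1,1,1,1,1,1,1,1,1,1,1,1,1).

From H_k ≅ ker(∂_k) / im(∂_{k+1}) we obtain:

  H_0: rank C_0 − rank ∂_1 = 7 − 6 = 1, and the invariant factors of ∂_1 are all 1, so H_0 = Z.
  H_1: rank ker ∂_1 − rank ∂_2 = (21 − 6) − 13 = 2, and the invariant factors of ∂_2 are all 1, so H_1 = Z^2.
  H_2: rank ker ∂_2 − rank ∂_3 = (14 − 13) − 0 = 1, and there is no ∂_3, so H_2 = Z.

As a check, the Euler characteristic is 7 − 21 + 14 = 0, which agrees with 1 − 2 + 1 = 0.
(K is a triangulation of the torus T^2.)

H_0 ≅ Z,  H_1 ≅ Z^2,  H_2 ≅ Z.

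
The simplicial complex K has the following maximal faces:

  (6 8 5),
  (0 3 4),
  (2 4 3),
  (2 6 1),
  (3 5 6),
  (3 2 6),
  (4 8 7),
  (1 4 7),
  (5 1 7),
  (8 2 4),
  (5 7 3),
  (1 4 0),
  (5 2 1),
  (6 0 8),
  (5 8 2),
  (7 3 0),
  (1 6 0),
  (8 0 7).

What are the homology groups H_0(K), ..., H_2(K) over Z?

H_0 = Z,  H_1 = Z × Z/2,  H_2 = 0.

Fix the vertex order 0 < 1 < 2 < 3 < 4 < 5 < 6 < 7 < 8 and write every simplex with vertices in increasing order. Then dim K = 2 and the simplices of K are:

  0-simplices (9): [0], [1], [2], [3], [4], [5], [6], [7], [8]
  1-simplices (27): (27 of them)
  2-simplices (18): [0,1,4], [0,1,6], [0,3,4], [0,3,7], [0,6,8], [0,7,8], [1,2,5], [1,2,6], [1,4,7], [1,5,7], [2,3,4], [2,3,6], [2,4,8], [2,5,8], [3,5,6], [3,5,7], [4,7,8], [5,6,8]

Hence C_0 ≅ Z^9, C_1 ≅ Z^27, C_2 ≅ Z^18.

∂_1: C_1 → C_0 maps an edge to its endpoints' difference, ∂[p,q] = q − p.
As a 9×27 matrix over Z this has rank 8, with invariant factors (1,1,1,1,1,1,1,1).

∂_2: C_2 → C_1 sends each 2-simplex [p,q,r] to [q,r] − [p,r] + [p,q]. For instance
  ∂[2,3,6] = [3,6] − [2,6] + [2,3],
  ∂[5,6,8] = [6,8] − [5,8] + [5,6].
This gives a 27×18 integer matrix of rank 18; reducing to Smith normal form yields diagonal entries (1,1,1,1,1,1,1,1,1,1,1,1,1,1,1,1,1,2).

Now H_k = ker ∂_k / im ∂_{k+1}, so:

  H_0: rank C_0 − rank ∂_1 = 9 − 8 = 1, and the invariant factors of ∂_1 are all 1, so H_0 ≅ Z.
  H_1: rank ker ∂_1 − rank ∂_2 = (27 − 8) − 18 = 1, and ∂_2 has invariant factor 2 > 1, so H_1 ≅ Z × Z/2.
  H_2: rank ker ∂_2 − rank ∂_3 = (18 − 18) − 0 = 0, and there is no ∂_3, so H_2 ≅ 0.

(K is a triangulation of the Klein bottle.)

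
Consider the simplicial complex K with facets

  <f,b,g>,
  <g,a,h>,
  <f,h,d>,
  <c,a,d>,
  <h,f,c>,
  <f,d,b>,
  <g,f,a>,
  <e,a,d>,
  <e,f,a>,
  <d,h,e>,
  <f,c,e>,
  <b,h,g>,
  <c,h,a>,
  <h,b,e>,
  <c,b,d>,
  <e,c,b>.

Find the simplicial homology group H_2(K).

Fix the vertex order a < b < c < d < e < f < g < h and write every simplex with vertices in increasing order. Then dim K = 2 and the simplices of K are:

  0-simplices (8): a, b, c, d, e, f, g, h
  1-simplices (24): ac, ad, ae, af, ag, ah, bc, bd, be, bf, bg, bh, cd, ce, cf, ch, de, df, dh, ef, eh, fg, fh, gh
  2-simplices (16): acd, ach, ade, aef, afg, agh, bcd, bce, bdf, beh, bfg, bgh, cef, cfh, deh, dfh

so the chain groups are C_0 ≅ Z^8, C_1 ≅ Z^24, C_2 ≅ Z^16.

Boundary ∂_1: C_1 → C_0 maps an edge to its endpoints' difference, ∂[p,q] = q − p.
This gives a 8×24 integer matrix of rank 7; reducing to Smith normal form yields diagonal entries (1,1,1,1,1,1,1).

The boundary map ∂_2: C_2 → C_1 acts by ∂[p,q,r] = [q,r] − [p,r] + [p,q]. For instance
  ∂dfh = fh − dh + df,
  ∂agh = gh − ah + ag.
The resulting 24×16 matrix has rank 15, and its Smith normal form has invariant factors (1,1,1,1,1,1,1,1,1,1,1,1,1,1,1).

From H_k ≅ ker(∂_k) / im(∂_{k+1}) we obtain:

  H_2: rank ker ∂_2 − rank ∂_3 = (16 − 15) − 0 = 1, and there is no ∂_3, so H_2 = Z.

H_2 = Z.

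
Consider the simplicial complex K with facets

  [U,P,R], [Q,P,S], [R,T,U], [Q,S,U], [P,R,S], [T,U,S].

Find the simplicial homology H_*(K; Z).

H_0 ≅ Z,  H_1 ≅ Z,  H_2 = 0.

K has 6 vertices, 12 edges, 6 triangles.
rank ∂_0 = 0, rank ∂_1 = 5 ⇒ b_0 = 6 − 0 − 5 = 1; all invariant factors of ∂_1 are 1 so no torsion. So H_0 = Z.
rank ∂_1 = 5, rank ∂_2 = 6 ⇒ b_1 = 12 − 5 − 6 = 1; all invariant factors of ∂_2 are 1 so no torsion. So H_1 = Z.
rank ∂_2 = 6, rank ∂_3 = 0 ⇒ b_2 = 6 − 6 − 0 = 0. So H_2 = 0.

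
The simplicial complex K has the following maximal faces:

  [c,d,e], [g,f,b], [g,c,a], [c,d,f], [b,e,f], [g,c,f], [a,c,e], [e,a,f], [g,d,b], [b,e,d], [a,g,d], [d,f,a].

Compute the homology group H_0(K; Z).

H_0 ≅ Z.

Fix the vertex order a < b < c < d < e < f < g and write every simplex with vertices in increasing order. Then dim K = 2 and the simplices of K are:

  0-simplices (7): a, b, c, d, e, f, g
  1-simplices (18): ac, ad, ae, af, ag, bd, be, bf, bg, cd, ce, cf, cg, de, df, dg, ef, fg
  2-simplices (12): ace, acg, adf, adg, aef, bde, bdg, bef, bfg, cde, cdf, cfg

Hence C_0 ≅ Z^7, C_1 ≅ Z^18, C_2 ≅ Z^12.

∂_1: C_1 → C_0 maps an edge to its endpoints' difference, ∂[p,q] = q − p. For instance
  ∂dg = g − d.
This gives a 7×18 integer matrix of rank 6; reducing to Smith normal form yields diagonal entries (1,1,1,1,1,1).

∂_2: C_2 → C_1 acts by ∂[p,q,r] = [q,r] − [p,r] + [p,q]. For instance
  ∂acg = cg − ag + ac,
  ∂ace = ce − ae + ac.
This gives a 18×12 integer matrix of rank 12; reducing to Smith normal form yields diagonal entries (1,1,1,1,1,1,1,1,1,1,1,2).

Now H_k = ker ∂_k / im ∂_{k+1}, so:

  H_0: rank C_0 − rank ∂_1 = 7 − 6 = 1, and the invariant factors of ∂_1 are all 1, so H_0 ≅ Z.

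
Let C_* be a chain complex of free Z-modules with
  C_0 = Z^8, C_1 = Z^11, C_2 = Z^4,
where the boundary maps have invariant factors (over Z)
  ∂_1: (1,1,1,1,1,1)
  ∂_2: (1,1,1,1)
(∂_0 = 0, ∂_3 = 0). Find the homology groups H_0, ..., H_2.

H_0: b_0 = 8 − 0 − 6 = 2; torsion from ∂_1 factors > 1: none. So H_0 = Z^2.
H_1: b_1 = 11 − 6 − 4 = 1; torsion from ∂_2 factors > 1: none. So H_1 = Z.
H_2: b_2 = 4 − 4 − 0 = 0; torsion from ∂_3 factors > 1: none. So H_2 = 0.

H_0 = Z^2,  H_1 = Z,  H_2 = 0.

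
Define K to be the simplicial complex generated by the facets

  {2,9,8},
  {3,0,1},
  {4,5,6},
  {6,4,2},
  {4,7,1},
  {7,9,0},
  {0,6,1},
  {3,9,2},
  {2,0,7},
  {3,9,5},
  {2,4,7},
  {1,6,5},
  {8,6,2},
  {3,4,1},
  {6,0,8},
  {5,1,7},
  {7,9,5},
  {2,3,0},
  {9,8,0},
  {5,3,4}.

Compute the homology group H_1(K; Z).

H_1 = Z × Z/2.

We work with the vertex ordering 0 < 1 < 2 < 3 < 4 < 5 < 6 < 7 < 8 < 9. The simplices of K, each written with vertices in increasing order, are:

  0-simplices (10): [0], [1], [2], [3], [4], [5], [6], [7], [8], [9]
  1-simplices (30): (30 of them)
  2-simplices (20): (20 of them)

Hence C_0 ≅ Z^10, C_1 ≅ Z^30, C_2 ≅ Z^20.

∂_1: C_1 → C_0 is given by ∂[p,q] = [q] − [p].
The 10×30 boundary matrix has rank 9 and Smith normal form diag(1,1,1,1,1,1,1,1,1).

∂_2: C_2 → C_1 maps a triangle to the signed sum of its edges. For instance
  ∂[0,7,9] = [7,9] − [0,9] + [0,7],
  ∂[0,6,8] = [6,8] − [0,8] + [0,6].
The resulting 30×20 matrix has rank 20, and its Smith normal form has invariant factors (1,1,1,1,1,1,1,1,1,1,1,1,1,1,1,1,1,1,1,2).

Reading off H_k = ker ∂_k / im ∂_{k+1}:

  H_1: rank ker ∂_1 − rank ∂_2 = (30 − 9) − 20 = 1, and ∂_2 has invariant factor 2 > 1, so H_1 ≅ Z × Z/2.

(K is a triangulation of the Klein bottle.)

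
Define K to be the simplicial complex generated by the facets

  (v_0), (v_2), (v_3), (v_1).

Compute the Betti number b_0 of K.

b_0 = 4.

Fix the vertex order v_0 < v_1 < v_2 < v_3 and write every simplex with vertices in increasing order. Then dim K = 0 and the simplices of K are:

  0-simplices (4): [v_0], [v_1], [v_2], [v_3]

Hence C_0 ≅ Z^4.

Now H_k = ker ∂_k / im ∂_{k+1}, so:

  H_0: rank C_0 − rank ∂_1 = 4 − 0 = 4, and there is no ∂_1, so H_0 ≅ Z^4.

Hence the Betti numbers are b_0 = 4.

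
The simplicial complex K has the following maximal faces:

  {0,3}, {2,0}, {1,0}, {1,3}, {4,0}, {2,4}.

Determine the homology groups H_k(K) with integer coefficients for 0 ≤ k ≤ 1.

H_0 ≅ Z,  H_1 ≅ Z^2.

K has 5 vertices, 6 edges.
rank ∂_0 = 0, rank ∂_1 = 4 ⇒ b_0 = 5 − 0 − 4 = 1; all invariant factors of ∂_1 are 1 so no torsion. So H_0 = Z.
rank ∂_1 = 4, rank ∂_2 = 0 ⇒ b_1 = 6 − 4 − 0 = 2. So H_1 = Z^2.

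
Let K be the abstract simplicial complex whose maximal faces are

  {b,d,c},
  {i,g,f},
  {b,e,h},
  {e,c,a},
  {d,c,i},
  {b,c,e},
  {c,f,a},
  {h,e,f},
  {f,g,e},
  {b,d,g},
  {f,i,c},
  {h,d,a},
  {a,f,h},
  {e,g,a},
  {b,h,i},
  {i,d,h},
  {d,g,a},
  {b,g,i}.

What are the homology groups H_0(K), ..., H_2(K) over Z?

K has 9 vertices, 27 edges, 18 triangles.
rank ∂_0 = 0, rank ∂_1 = 8 ⇒ b_0 = 9 − 0 − 8 = 1; all invariant factors of ∂_1 are 1 so no torsion. So H_0 ≅ Z.
rank ∂_1 = 8, rank ∂_2 = 18 ⇒ b_1 = 27 − 8 − 18 = 1; ∂_2 has invariant factor(s) [2] giving torsion. So H_1 ≅ Z ⊕ Z/2.
rank ∂_2 = 18, rank ∂_3 = 0 ⇒ b_2 = 18 − 18 − 0 = 0. So H_2 ≅ 0.

H_0 ≅ Z,  H_1 ≅ Z ⊕ Z/2,  H_2 = 0.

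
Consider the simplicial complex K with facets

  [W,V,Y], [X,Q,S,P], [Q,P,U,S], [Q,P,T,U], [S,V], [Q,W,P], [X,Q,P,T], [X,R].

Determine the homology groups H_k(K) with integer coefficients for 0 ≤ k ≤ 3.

Order the vertices as P < Q < R < S < T < U < V < W < X < Y. Listing each simplex with vertices in this order, K has dimension 3 with simplices:

  0-simplices (10): P, Q, R, S, T, U, V, W, X, Y
  1-simplices (20): PQ, PS, PT, PU, PW, PX, QS, QT, QU, QW, QX, RX, SU, SV, SX, TU, TX, VW, VY, WY
  2-simplices (14): PQS, PQT, PQU, PQW, PQX, PSU, PSX, PTU, PTX, QSU, QSX, QTU, QTX, VWY
  3-simplices (4): PQSU, PQSX, PQTU, PQTX

giving chain groups C_0 ≅ Z^10, C_1 ≅ Z^20, C_2 ≅ Z^14, C_3 ≅ Z^4.

∂_1: C_1 → C_0 maps an edge to its endpoints' difference, ∂[p,q] = q − p. For instance
  ∂RX = X − R.
This gives a 10×20 integer matrix of rank 9; reducing to Smith normal form yields diagonal entries (1,1,1,1,1,1,1,1,1).

∂_2: C_2 → C_1 maps a triangle to the signed sum of its edges. For instance
  ∂PQU = QU − PU + PQ,
  ∂QTU = TU − QU + QT.
The resulting 20×14 matrix has rank 10, and its Smith normal form has invariant factors (1,1,1,1,1,1,1,1,1,1).

The boundary map ∂_3: C_3 → C_2 sends each 3-simplex σ to the alternating sum Σ_i (−1)^i (σ with its i-th vertex removed). For instance
  ∂PQTU = QTU − PTU + PQU − PQT,
  ∂PQSX = QSX − PSX + PQX − PQS.
As a 14×4 matrix over Z this has rank 4, with invariant factors (1,1,1,1).

Now H_k = ker ∂_k / im ∂_{k+1}, so:

  H_0: rank C_0 − rank ∂_1 = 10 − 9 = 1, and the invariant factors of ∂_1 are all 1, so H_0 ≅ Z.
  H_1: rank ker ∂_1 − rank ∂_2 = (20 − 9) − 10 = 1, and the invariant factors of ∂_2 are all 1, so H_1 ≅ Z.
  H_2: rank ker ∂_2 − rank ∂_3 = (14 − 10) − 4 = 0, and the invariant factors of ∂_3 are all 1, so H_2 ≅ 0.
  H_3: rank ker ∂_3 − rank ∂_4 = (4 − 4) − 0 = 0, and there is no ∂_4, so H_3 ≅ 0.

H_0 = Z,  H_1 = Z,  H_2 = 0,  H_3 = 0.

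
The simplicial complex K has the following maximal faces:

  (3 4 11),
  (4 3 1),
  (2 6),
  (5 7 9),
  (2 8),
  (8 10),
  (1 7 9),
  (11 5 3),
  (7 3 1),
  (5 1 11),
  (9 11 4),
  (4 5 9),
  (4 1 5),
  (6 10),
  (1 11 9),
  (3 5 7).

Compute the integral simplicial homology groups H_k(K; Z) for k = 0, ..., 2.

Take the total order 1 < 2 < 3 < 4 < 5 < 6 < 7 < 8 < 9 < 10 < 11 on the vertex set. Then K (dimension 2) consists of the simplices:

  0-simplices (11): [1], [2], [3], [4], [5], [6], [7], [8], [9], [10], [11]
  1-simplices (22): [1,3], [1,4], [1,5], [1,7], [1,9], [1,11], [2,6], [2,8], [3,4], [3,5], [3,7], [3,11], [4,5], [4,9], [4,11], [5,7], [5,9], [5,11], [6,10], [7,9], [8,10], [9,11]
  2-simplices (12): [1,3,4], [1,3,7], [1,4,5], [1,5,11], [1,7,9], [1,9,11], [3,4,11], [3,5,7], [3,5,11], [4,5,9], [4,9,11], [5,7,9]

giving chain groups C_0 ≅ Z^11, C_1 ≅ Z^22, C_2 ≅ Z^12.

Boundary ∂_1: C_1 → C_0 is given by ∂[p,q] = [q] − [p].
This gives a 11×22 integer matrix of rank 9; reducing to Smith normal form yields diagonal entries (1,1,1,1,1,1,1,1,1).

The boundary map ∂_2: C_2 → C_1 sends each 2-simplex [p,q,r] to [q,r] − [p,r] + [p,q]. For instance
  ∂[1,4,5] = [4,5] − [1,5] + [1,4],
  ∂[1,3,7] = [3,7] − [1,7] + [1,3].
The resulting 22×12 matrix has rank 12, and its Smith normal form has invariant factors (1,1,1,1,1,1,1,1,1,1,1,2).

Reading off H_k = ker ∂_k / im ∂_{k+1}:

  H_0: rank C_0 − rank ∂_1 = 11 − 9 = 2, and the invariant factors of ∂_1 are all 1, so H_0 = Z^2.
  H_1: rank ker ∂_1 − rank ∂_2 = (22 − 9) − 12 = 1, and ∂_2 has invariant factor 2 > 1, so H_1 = Z × Z/2.
  H_2: rank ker ∂_2 − rank ∂_3 = (12 − 12) − 0 = 0, and there is no ∂_3, so H_2 = 0.

As a check, the Euler characteristic is 11 − 22 + 12 = 1, which agrees with 2 − 1 + 0 = 1.

H_0 = Z^2,  H_1 = Z × Z/2,  H_2 = 0.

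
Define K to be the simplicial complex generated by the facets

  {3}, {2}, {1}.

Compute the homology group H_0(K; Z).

Take the total order 1 < 2 < 3 on the vertex set. Then K (dimension 0) consists of the simplices:

  0-simplices (3): [1], [2], [3]

giving chain groups C_0 ≅ Z^3.

Reading off H_k = ker ∂_k / im ∂_{k+1}:

  H_0: rank C_0 − rank ∂_1 = 3 − 0 = 3, and there is no ∂_1, so H_0 = Z^3.

H_0 = Z^3.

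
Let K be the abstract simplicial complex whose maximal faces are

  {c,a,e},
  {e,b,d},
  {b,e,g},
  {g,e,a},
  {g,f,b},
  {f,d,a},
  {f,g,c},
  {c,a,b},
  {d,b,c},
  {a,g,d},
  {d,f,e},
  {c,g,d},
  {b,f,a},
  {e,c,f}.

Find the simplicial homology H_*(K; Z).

Order the vertices as a < b < c < d < e < f < g. Listing each simplex with vertices in this order, K has dimension 2 with simplices:

  0-simplices (7): a, b, c, d, e, f, g
  1-simplices (21): ab, ac, ad, ae, af, ag, bc, bd, be, bf, bg, cd, ce, cf, cg, de, df, dg, ef, eg, fg
  2-simplices (14): abc, abf, ace, adf, adg, aeg, bcd, bde, beg, bfg, cdg, cef, cfg, def

so the chain groups are C_0 ≅ Z^7, C_1 ≅ Z^21, C_2 ≅ Z^14.

The boundary map ∂_1: C_1 → C_0 sends each edge [p,q] (with p < q) to q − p. For instance
  ∂bg = g − b.
The resulting 7×21 matrix has rank 6, and its Smith normal form has invariant factors (1,1,1,1,1,1).

Boundary ∂_2: C_2 → C_1 acts by ∂[p,q,r] = [q,r] − [p,r] + [p,q]. For instance
  ∂cdg = dg − cg + cd,
  ∂abf = bf − af + ab.
As a 21×14 matrix over Z this has rank 13, with invariant factors (1,1,1,1,1,1,1,1,1,1,1,1,1).

Reading off H_k = ker ∂_k / im ∂_{k+1}:

  H_0: rank C_0 − rank ∂_1 = 7 − 6 = 1, and the invariant factors of ∂_1 are all 1, so H_0 ≅ Z.
  H_1: rank ker ∂_1 − rank ∂_2 = (21 − 6) − 13 = 2, and the invariant factors of ∂_2 are all 1, so H_1 ≅ Z^2.
  H_2: rank ker ∂_2 − rank ∂_3 = (14 − 13) − 0 = 1, and there is no ∂_3, so H_2 ≅ Z.

H_0 ≅ Z,  H_1 ≅ Z^2,  H_2 ≅ Z.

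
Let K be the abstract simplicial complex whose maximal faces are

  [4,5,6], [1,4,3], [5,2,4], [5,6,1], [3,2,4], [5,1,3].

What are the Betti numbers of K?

Take the total order 1 < 2 < 3 < 4 < 5 < 6 on the vertex set. Then K (dimension 2) consists of the simplices:

  0-simplices (6): [1], [2], [3], [4], [5], [6]
  1-simplices (12): [1,3], [1,4], [1,5], [1,6], [2,3], [2,4], [2,5], [3,4], [3,5], [4,5], [4,6], [5,6]
  2-simplices (6): [1,3,4], [1,3,5], [1,5,6], [2,3,4], [2,4,5], [4,5,6]

Hence C_0 ≅ Z^6, C_1 ≅ Z^12, C_2 ≅ Z^6.

The boundary map ∂_1: C_1 → C_0 is given by ∂[p,q] = [q] − [p]. For instance
  ∂[4,6] = [6] − [4].
This gives a 6×12 integer matrix of rank 5; reducing to Smith normal form yields diagonal entries (1,1,1,1,1).

The boundary map ∂_2: C_2 → C_1 acts by ∂[p,q,r] = [q,r] − [p,r] + [p,q]. For instance
  ∂[4,5,6] = [5,6] − [4,6] + [4,5],
  ∂[1,5,6] = [5,6] − [1,6] + [1,5].
This gives a 12×6 integer matrix of rank 6; reducing to Smith normal form yields diagonal entries (1,1,1,1,1,1).

From H_k ≅ ker(∂_k) / im(∂_{k+1}) we obtain:

  H_0: rank C_0 − rank ∂_1 = 6 − 5 = 1, and the invariant factors of ∂_1 are all 1, so H_0 = Z.
  H_1: rank ker ∂_1 − rank ∂_2 = (12 − 5) − 6 = 1, and the invariant factors of ∂_2 are all 1, so H_1 = Z.
  H_2: rank ker ∂_2 − rank ∂_3 = (6 − 6) − 0 = 0, and there is no ∂_3, so H_2 = 0.

(K is a triangulation of the cylinder S^1 x I.)

Hence the Betti numbers are b_0 = 1, b_1 = 1, b_2 = 0.

b_0 = 1, b_1 = 1, b_2 = 0.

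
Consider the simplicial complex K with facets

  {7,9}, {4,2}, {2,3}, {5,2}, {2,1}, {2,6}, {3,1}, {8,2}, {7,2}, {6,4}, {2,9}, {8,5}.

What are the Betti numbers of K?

Fix the vertex order 1 < 2 < 3 < 4 < 5 < 6 < 7 < 8 < 9 and write every simplex with vertices in increasing order. Then dim K = 1 and the simplices of K are:

  0-simplices (9): [1], [2], [3], [4], [5], [6], [7], [8], [9]
  1-simplices (12): [1,2], [1,3], [2,3], [2,4], [2,5], [2,6], [2,7], [2,8], [2,9], [4,6], [5,8], [7,9]

giving chain groups C_0 ≅ Z^9, C_1 ≅ Z^12.

∂_1: C_1 → C_0 is given by ∂[p,q] = [q] − [p]. For instance
  ∂[4,6] = [6] − [4].
The resulting 9×12 matrix has rank 8, and its Smith normal form has invariant factors (1,1,1,1,1,1,1,1).

Now H_k = ker ∂_k / im ∂_{k+1}, so:

  H_0: rank C_0 − rank ∂_1 = 9 − 8 = 1, and the invariant factors of ∂_1 are all 1, so H_0 = Z.
  H_1: rank ker ∂_1 − rank ∂_2 = (12 − 8) − 0 = 4, and there is no ∂_2, so H_1 = Z^4.

As a check, the Euler characteristic is 9 − 12 = -3, which agrees with 1 − 4 = -3.
(K is a triangulation of a wedge of 4 circles.)

Hence the Betti numbers are b_0 = 1, b_1 = 4.

b_0 = 1, b_1 = 4.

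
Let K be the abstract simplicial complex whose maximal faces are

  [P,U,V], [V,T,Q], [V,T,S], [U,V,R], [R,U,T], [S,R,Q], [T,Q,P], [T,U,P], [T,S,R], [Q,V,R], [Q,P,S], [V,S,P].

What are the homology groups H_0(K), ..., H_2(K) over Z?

H_0 ≅ Z,  H_1 ≅ Z/2,  H_2 = 0.

Fix the vertex order P < Q < R < S < T < U < V and write every simplex with vertices in increasing order. Then dim K = 2 and the simplices of K are:

  0-simplices (7): P, Q, R, S, T, U, V
  1-simplices (18): PQ, PS, PT, PU, PV, QR, QS, QT, QV, RS, RT, RU, RV, ST, SV, TU, TV, UV
  2-simplices (12): PQS, PQT, PSV, PTU, PUV, QRS, QRV, QTV, RST, RTU, RUV, STV

so the chain groups are C_0 ≅ Z^7, C_1 ≅ Z^18, C_2 ≅ Z^12.

∂_1: C_1 → C_0 is given by ∂[p,q] = [q] − [p]. For instance
  ∂UV = V − U.
The resulting 7×18 matrix has rank 6, and its Smith normal form has invariant factors (1,1,1,1,1,1).

The boundary map ∂_2: C_2 → C_1 acts by ∂[p,q,r] = [q,r] − [p,r] + [p,q]. For instance
  ∂QRS = RS − QS + QR,
  ∂QTV = TV − QV + QT.
This gives a 18×12 integer matrix of rank 12; reducing to Smith normal form yields diagonal entries (1,1,1,1,1,1,1,1,1,1,1,2).

Now H_k = ker ∂_k / im ∂_{k+1}, so:

  H_0: rank C_0 − rank ∂_1 = 7 − 6 = 1, and the invariant factors of ∂_1 are all 1, so H_0 = Z.
  H_1: rank ker ∂_1 − rank ∂_2 = (18 − 6) − 12 = 0, and ∂_2 has invariant factor 2 > 1, so H_1 = Z/2.
  H_2: rank ker ∂_2 − rank ∂_3 = (12 − 12) − 0 = 0, and there is no ∂_3, so H_2 = 0.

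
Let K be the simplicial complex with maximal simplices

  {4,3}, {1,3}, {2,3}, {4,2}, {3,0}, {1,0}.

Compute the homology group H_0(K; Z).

H_0 = Z.

Take the total order 0 < 1 < 2 < 3 < 4 on the vertex set. Then K (dimension 1) consists of the simplices:

  0-simplices (5): [0], [1], [2], [3], [4]
  1-simplices (6): [0,1], [0,3], [1,3], [2,3], [2,4], [3,4]

Hence C_0 ≅ Z^5, C_1 ≅ Z^6.

∂_1: C_1 → C_0 maps an edge to its endpoints' difference, ∂[p,q] = q − p. For instance
  ∂[3,4] = [4] − [3].
The resulting 5×6 matrix has rank 4, and its Smith normal form has invariant factors (1,1,1,1).

Now H_k = ker ∂_k / im ∂_{k+1}, so:

  H_0: rank C_0 − rank ∂_1 = 5 − 4 = 1, and the invariant factors of ∂_1 are all 1, so H_0 = Z.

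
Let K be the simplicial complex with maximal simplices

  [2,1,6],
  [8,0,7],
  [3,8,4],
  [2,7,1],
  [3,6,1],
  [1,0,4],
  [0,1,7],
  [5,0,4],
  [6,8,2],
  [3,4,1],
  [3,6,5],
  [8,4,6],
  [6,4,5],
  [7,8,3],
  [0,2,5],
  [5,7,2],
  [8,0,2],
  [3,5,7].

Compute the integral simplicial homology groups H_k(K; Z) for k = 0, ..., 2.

Fix the vertex order 0 < 1 < 2 < 3 < 4 < 5 < 6 < 7 < 8 and write every simplex with vertices in increasing order. Then dim K = 2 and the simplices of K are:

  0-simplices (9): [0], [1], [2], [3], [4], [5], [6], [7], [8]
  1-simplices (27): (27 of them)
  2-simplices (18): [0,1,4], [0,1,7], [0,2,5], [0,2,8], [0,4,5], [0,7,8], [1,2,6], [1,2,7], [1,3,4], [1,3,6], [2,5,7], [2,6,8], [3,4,8], [3,5,6], [3,5,7], [3,7,8], [4,5,6], [4,6,8]

Hence C_0 ≅ Z^9, C_1 ≅ Z^27, C_2 ≅ Z^18.

Boundary ∂_1: C_1 → C_0 is given by ∂[p,q] = [q] − [p].
The resulting 9×27 matrix has rank 8, and its Smith normal form has invariant factors (1,1,1,1,1,1,1,1).

∂_2: C_2 → C_1 maps a triangle to the signed sum of its edges. For instance
  ∂[1,3,4] = [3,4] − [1,4] + [1,3],
  ∂[0,2,8] = [2,8] − [0,8] + [0,2].
The resulting 27×18 matrix has rank 18, and its Smith normal form has invariant factors (1,1,1,1,1,1,1,1,1,1,1,1,1,1,1,1,1,2).

Computing H_k = (kernel of ∂_k) / (image of ∂_{k+1}):

  H_0: rank C_0 − rank ∂_1 = 9 − 8 = 1, and the invariant factors of ∂_1 are all 1, so H_0 ≅ Z.
  H_1: rank ker ∂_1 − rank ∂_2 = (27 − 8) − 18 = 1, and ∂_2 has invariant factor 2 > 1, so H_1 ≅ Z ⊕ Z/2Z.
  H_2: rank ker ∂_2 − rank ∂_3 = (18 − 18) − 0 = 0, and there is no ∂_3, so H_2 ≅ 0.

As a check, the Euler characteristic is 9 − 27 + 18 = 0, which agrees with 1 − 1 + 0 = 0.
(K is a triangulation of the Klein bottle.)

H_0 ≅ Z,  H_1 ≅ Z ⊕ Z/2Z,  H_2 = 0.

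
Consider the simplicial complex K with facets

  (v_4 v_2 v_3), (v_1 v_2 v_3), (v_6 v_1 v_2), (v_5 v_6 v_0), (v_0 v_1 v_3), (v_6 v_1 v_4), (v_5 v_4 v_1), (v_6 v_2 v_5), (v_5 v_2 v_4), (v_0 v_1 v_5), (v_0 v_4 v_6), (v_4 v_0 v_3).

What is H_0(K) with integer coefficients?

K has 7 vertices, 18 edges, 12 triangles.
rank ∂_0 = 0, rank ∂_1 = 6 ⇒ b_0 = 7 − 0 − 6 = 1; all invariant factors of ∂_1 are 1 so no torsion. So H_0 ≅ Z.

H_0 = Z.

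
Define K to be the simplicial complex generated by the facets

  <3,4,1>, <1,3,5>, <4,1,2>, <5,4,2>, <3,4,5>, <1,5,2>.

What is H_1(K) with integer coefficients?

Fix the vertex order 1 < 2 < 3 < 4 < 5 and write every simplex with vertices in increasing order. Then dim K = 2 and the simplices of K are:

  0-simplices (5): [1], [2], [3], [4], [5]
  1-simplices (9): [1,2], [1,3], [1,4], [1,5], [2,4], [2,5], [3,4], [3,5], [4,5]
  2-simplices (6): [1,2,4], [1,2,5], [1,3,4], [1,3,5], [2,4,5], [3,4,5]

so the chain groups are C_0 ≅ Z^5, C_1 ≅ Z^9, C_2 ≅ Z^6.

Boundary ∂_1: C_1 → C_0 is given by ∂[p,q] = [q] − [p].
As a 5×9 matrix over Z this has rank 4, with invariant factors (1,1,1,1).

Boundary ∂_2: C_2 → C_1 sends each 2-simplex [p,q,r] to [q,r] − [p,r] + [p,q]. For instance
  ∂[1,2,4] = [2,4] − [1,4] + [1,2],
  ∂[1,3,4] = [3,4] − [1,4] + [1,3].
This gives a 9×6 integer matrix of rank 5; reducing to Smith normal form yields diagonal entries (1,1,1,1,1).

Reading off H_k = ker ∂_k / im ∂_{k+1}:

  H_1: rank ker ∂_1 − rank ∂_2 = (9 − 4) − 5 = 0, and the invariant factors of ∂_2 are all 1, so H_1 ≅ 0.

(K is a triangulation of the 2-sphere S^2.)

H_1 ≅ 0.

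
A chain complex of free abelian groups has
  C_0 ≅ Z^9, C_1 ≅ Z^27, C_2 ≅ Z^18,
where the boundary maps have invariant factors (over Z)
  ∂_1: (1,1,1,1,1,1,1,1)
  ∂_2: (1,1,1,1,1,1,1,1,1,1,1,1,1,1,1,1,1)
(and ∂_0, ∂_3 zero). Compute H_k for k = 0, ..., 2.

H_0: b_0 = 9 − 0 − 8 = 1; torsion from ∂_1 factors > 1: none. So H_0 ≅ Z.
H_1: b_1 = 27 − 8 − 17 = 2; torsion from ∂_2 factors > 1: none. So H_1 ≅ Z^2.
H_2: b_2 = 18 − 17 − 0 = 1; torsion from ∂_3 factors > 1: none. So H_2 ≅ Z.

H_0 ≅ Z,  H_1 ≅ Z^2,  H_2 ≅ Z.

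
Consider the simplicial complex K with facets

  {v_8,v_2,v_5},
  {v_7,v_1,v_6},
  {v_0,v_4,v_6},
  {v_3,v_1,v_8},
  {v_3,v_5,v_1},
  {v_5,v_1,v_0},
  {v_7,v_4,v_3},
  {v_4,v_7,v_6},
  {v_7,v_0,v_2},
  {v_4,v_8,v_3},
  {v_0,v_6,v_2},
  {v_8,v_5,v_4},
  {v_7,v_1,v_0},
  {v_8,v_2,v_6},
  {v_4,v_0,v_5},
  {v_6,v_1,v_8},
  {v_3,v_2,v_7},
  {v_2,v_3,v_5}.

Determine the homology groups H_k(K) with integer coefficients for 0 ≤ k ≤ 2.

Order the vertices as v_0 < v_1 < v_2 < v_3 < v_4 < v_5 < v_6 < v_7 < v_8. Listing each simplex with vertices in this order, K has dimension 2 with simplices:

  0-simplices (9): [v_0], [v_1], [v_2], [v_3], [v_4], [v_5], [v_6], [v_7], [v_8]
  1-simplices (27): (27 of them)
  2-simplices (18): (18 of them)

Hence C_0 ≅ Z^9, C_1 ≅ Z^27, C_2 ≅ Z^18.

∂_1: C_1 → C_0 maps an edge to its endpoints' difference, ∂[p,q] = q − p.
The 9×27 boundary matrix has rank 8 and Smith normal form diag(1,1,1,1,1,1,1,1).

Boundary ∂_2: C_2 → C_1 sends each 2-simplex [p,q,r] to [q,r] − [p,r] + [p,q]. For instance
  ∂[v_2,v_6,v_8] = [v_6,v_8] − [v_2,v_8] + [v_2,v_6],
  ∂[v_3,v_4,v_7] = [v_4,v_7] − [v_3,v_7] + [v_3,v_4].
The resulting 27×18 matrix has rank 18, and its Smith normal form has invariant factors (1,1,1,1,1,1,1,1,1,1,1,1,1,1,1,1,1,2).

From H_k ≅ ker(∂_k) / im(∂_{k+1}) we obtain:

  H_0: rank C_0 − rank ∂_1 = 9 − 8 = 1, and the invariant factors of ∂_1 are all 1, so H_0 = Z.
  H_1: rank ker ∂_1 − rank ∂_2 = (27 − 8) − 18 = 1, and ∂_2 has invariant factor 2 > 1, so H_1 = Z ⊕ Z/2.
  H_2: rank ker ∂_2 − rank ∂_3 = (18 − 18) − 0 = 0, and there is no ∂_3, so H_2 = 0.

As a check, the Euler characteristic is 9 − 27 + 18 = 0, which agrees with 1 − 1 + 0 = 0.

H_0 ≅ Z,  H_1 ≅ Z ⊕ Z/2,  H_2 = 0.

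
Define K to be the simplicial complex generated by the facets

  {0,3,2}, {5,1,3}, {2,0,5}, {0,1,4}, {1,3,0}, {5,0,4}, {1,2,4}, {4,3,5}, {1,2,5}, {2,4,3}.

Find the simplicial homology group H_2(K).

K has 6 vertices, 15 edges, 10 triangles.
rank ∂_2 = 10, rank ∂_3 = 0 ⇒ b_2 = 10 − 10 − 0 = 0. So H_2 ≅ 0.

H_2 = 0.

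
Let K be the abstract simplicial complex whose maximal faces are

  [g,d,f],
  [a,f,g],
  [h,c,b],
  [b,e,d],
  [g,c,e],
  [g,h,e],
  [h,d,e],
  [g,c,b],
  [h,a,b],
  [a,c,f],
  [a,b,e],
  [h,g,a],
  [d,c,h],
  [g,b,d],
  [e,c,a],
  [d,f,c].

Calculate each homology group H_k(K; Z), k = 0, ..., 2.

We work with the vertex ordering a < b < c < d < e < f < g < h. The simplices of K, each written with vertices in increasing order, are:

  0-simplices (8): a, b, c, d, e, f, g, h
  1-simplices (24): ab, ac, ae, af, ag, ah, bc, bd, be, bg, bh, cd, ce, cf, cg, ch, de, df, dg, dh, eg, eh, fg, gh
  2-simplices (16): abe, abh, ace, acf, afg, agh, bcg, bch, bde, bdg, cdf, cdh, ceg, deh, dfg, egh

so the chain groups are C_0 ≅ Z^8, C_1 ≅ Z^24, C_2 ≅ Z^16.

The boundary map ∂_1: C_1 → C_0 sends each edge [p,q] (with p < q) to q − p.
The 8×24 boundary matrix has rank 7 and Smith normal form diag(1,1,1,1,1,1,1).

∂_2: C_2 → C_1 maps a triangle to the signed sum of its edges. For instance
  ∂abh = bh − ah + ab,
  ∂cdf = df − cf + cd.
This gives a 24×16 integer matrix of rank 15; reducing to Smith normal form yields diagonal entries (1,1,1,1,1,1,1,1,1,1,1,1,1,1,1).

Reading off H_k = ker ∂_k / im ∂_{k+1}:

  H_0: rank C_0 − rank ∂_1 = 8 − 7 = 1, and the invariant factors of ∂_1 are all 1, so H_0 ≅ Z.
  H_1: rank ker ∂_1 − rank ∂_2 = (24 − 7) − 15 = 2, and the invariant factors of ∂_2 are all 1, so H_1 ≅ Z^2.
  H_2: rank ker ∂_2 − rank ∂_3 = (16 − 15) − 0 = 1, and there is no ∂_3, so H_2 ≅ Z.

H_0 ≅ Z,  H_1 ≅ Z^2,  H_2 ≅ Z.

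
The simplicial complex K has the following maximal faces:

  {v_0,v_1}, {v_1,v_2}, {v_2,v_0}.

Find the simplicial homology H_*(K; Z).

We work with the vertex ordering v_0 < v_1 < v_2. The simplices of K, each written with vertices in increasing order, are:

  0-simplices (3): [v_0], [v_1], [v_2]
  1-simplices (3): [v_0,v_1], [v_0,v_2], [v_1,v_2]

so the chain groups are C_0 ≅ Z^3, C_1 ≅ Z^3.

The boundary map ∂_1: C_1 → C_0 sends each edge [p,q] (with p < q) to q − p.
As a 3×3 matrix over Z this has rank 2, with invariant factors (1,1).

Computing H_k = (kernel of ∂_k) / (image of ∂_{k+1}):

  H_0: rank C_0 − rank ∂_1 = 3 − 2 = 1, and the invariant factors of ∂_1 are all 1, so H_0 = Z.
  H_1: rank ker ∂_1 − rank ∂_2 = (3 − 2) − 0 = 1, and there is no ∂_2, so H_1 = Z.

(K is a triangulation of the circle S^1.)

H_0 = Z,  H_1 = Z.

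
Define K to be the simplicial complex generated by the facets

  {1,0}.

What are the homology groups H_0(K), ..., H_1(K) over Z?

H_0 ≅ Z,  H_1 = 0.

We work with the vertex ordering 0 < 1. The simplices of K, each written with vertices in increasing order, are:

  0-simplices (2): [0], [1]
  1-simplices (1): [0,1]

so the chain groups are C_0 ≅ Z^2, C_1 ≅ Z^1.

∂_1: C_1 → C_0 is given by ∂[p,q] = [q] − [p]. For instance
  ∂[0,1] = [1] − [0].
The resulting 2×1 matrix has rank 1, and its Smith normal form has invariant factors (1).

Now H_k = ker ∂_k / im ∂_{k+1}, so:

  H_0: rank C_0 − rank ∂_1 = 2 − 1 = 1, and the invariant factors of ∂_1 are all 1, so H_0 ≅ Z.
  H_1: rank ker ∂_1 − rank ∂_2 = (1 − 1) − 0 = 0, and there is no ∂_2, so H_1 ≅ 0.

As a check, the Euler characteristic is 2 − 1 = 1, which agrees with 1 − 0 = 1.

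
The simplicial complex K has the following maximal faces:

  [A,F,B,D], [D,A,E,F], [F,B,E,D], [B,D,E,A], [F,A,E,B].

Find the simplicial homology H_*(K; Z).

Take the total order A < B < D < E < F on the vertex set. Then K (dimension 3) consists of the simplices:

  0-simplices (5): A, B, D, E, F
  1-simplices (10): AB, AD, AE, AF, BD, BE, BF, DE, DF, EF
  2-simplices (10): ABD, ABE, ABF, ADE, ADF, AEF, BDE, BDF, BEF, DEF
  3-simplices (5): ABDE, ABDF, ABEF, ADEF, BDEF

giving chain groups C_0 ≅ Z^5, C_1 ≅ Z^10, C_2 ≅ Z^10, C_3 ≅ Z^5.

The boundary map ∂_1: C_1 → C_0 maps an edge to its endpoints' difference, ∂[p,q] = q − p. For instance
  ∂AD = D − A.
The resulting 5×10 matrix has rank 4, and its Smith normal form has invariant factors (1,1,1,1).

The boundary map ∂_2: C_2 → C_1 sends each 2-simplex [p,q,r] to [q,r] − [p,r] + [p,q]. For instance
  ∂ABD = BD − AD + AB,
  ∂ABF = BF − AF + AB.
The resulting 10×10 matrix has rank 6, and its Smith normal form has invariant factors (1,1,1,1,1,1).

∂_3: C_3 → C_2 sends each 3-simplex σ to the alternating sum Σ_i (−1)^i (σ with its i-th vertex removed). For instance
  ∂ABDE = BDE − ADE + ABE − ABD,
  ∂BDEF = DEF − BEF + BDF − BDE.
The 10×5 boundary matrix has rank 4 and Smith normal form diag(1,1,1,1).

Computing H_k = (kernel of ∂_k) / (image of ∂_{k+1}):

  H_0: rank C_0 − rank ∂_1 = 5 − 4 = 1, and the invariant factors of ∂_1 are all 1, so H_0 = Z.
  H_1: rank ker ∂_1 − rank ∂_2 = (10 − 4) − 6 = 0, and the invariant factors of ∂_2 are all 1, so H_1 = 0.
  H_2: rank ker ∂_2 − rank ∂_3 = (10 − 6) − 4 = 0, and the invariant factors of ∂_3 are all 1, so H_2 = 0.
  H_3: rank ker ∂_3 − rank ∂_4 = (5 − 4) − 0 = 1, and there is no ∂_4, so H_3 = Z.

H_0 ≅ Z,  H_1 = 0,  H_2 = 0,  H_3 ≅ Z.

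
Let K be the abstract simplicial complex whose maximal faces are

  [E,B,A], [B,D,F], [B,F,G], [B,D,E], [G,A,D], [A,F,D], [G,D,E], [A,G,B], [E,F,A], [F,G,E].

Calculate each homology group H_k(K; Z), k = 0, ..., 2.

Fix the vertex order A < B < D < E < F < G and write every simplex with vertices in increasing order. Then dim K = 2 and the simplices of K are:

  0-simplices (6): A, B, D, E, F, G
  1-simplices (15): AB, AD, AE, AF, AG, BD, BE, BF, BG, DE, DF, DG, EF, EG, FG
  2-simplices (10): ABE, ABG, ADF, ADG, AEF, BDE, BDF, BFG, DEG, EFG

Hence C_0 ≅ Z^6, C_1 ≅ Z^15, C_2 ≅ Z^10.

∂_1: C_1 → C_0 maps an edge to its endpoints' difference, ∂[p,q] = q − p.
The 6×15 boundary matrix has rank 5 and Smith normal form diag(1,1,1,1,1).

∂_2: C_2 → C_1 sends each 2-simplex [p,q,r] to [q,r] − [p,r] + [p,q]. For instance
  ∂BFG = FG − BG + BF,
  ∂EFG = FG − EG + EF.
The 15×10 boundary matrix has rank 10 and Smith normal form diag(1,1,1,1,1,1,1,1,1,2).

From H_k ≅ ker(∂_k) / im(∂_{k+1}) we obtain:

  H_0: rank C_0 − rank ∂_1 = 6 − 5 = 1, and the invariant factors of ∂_1 are all 1, so H_0 = Z.
  H_1: rank ker ∂_1 − rank ∂_2 = (15 − 5) − 10 = 0, and ∂_2 has invariant factor 2 > 1, so H_1 = Z/2.
  H_2: rank ker ∂_2 − rank ∂_3 = (10 − 10) − 0 = 0, and there is no ∂_3, so H_2 = 0.

(K is a triangulation of the real projective plane RP^2.)

H_0 = Z,  H_1 = Z/2,  H_2 = 0.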